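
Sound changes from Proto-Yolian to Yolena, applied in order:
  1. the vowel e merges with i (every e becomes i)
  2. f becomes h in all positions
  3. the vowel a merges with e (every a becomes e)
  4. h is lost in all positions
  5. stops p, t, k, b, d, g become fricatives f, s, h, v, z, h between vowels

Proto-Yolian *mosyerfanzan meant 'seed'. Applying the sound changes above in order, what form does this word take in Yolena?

Yolena: start from *mosyerfanzan.
  rule 1 (vowel merger): mosyerfanzan → mosyirfanzan
  rule 2 (unconditioned shift): mosyirfanzan → mosyirhanzan
  rule 3 (vowel merger): mosyirhanzan → mosyirhenzen
  rule 4 (h-loss): mosyirhenzen → mosyirenzen
  rule 5: no change — mosyirenzen
  ⇒ Yolena mosyirenzen

mosyirenzen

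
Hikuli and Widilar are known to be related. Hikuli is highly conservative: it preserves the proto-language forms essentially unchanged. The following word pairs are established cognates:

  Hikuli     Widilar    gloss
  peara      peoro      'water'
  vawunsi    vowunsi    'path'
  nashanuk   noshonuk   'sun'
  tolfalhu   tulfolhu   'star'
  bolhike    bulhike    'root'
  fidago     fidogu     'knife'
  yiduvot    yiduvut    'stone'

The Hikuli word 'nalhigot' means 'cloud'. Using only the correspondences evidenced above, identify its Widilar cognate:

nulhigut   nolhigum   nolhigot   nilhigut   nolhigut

nolhigut

vawunsi ~ vowunsi, nashanuk ~ noshonuk — Hikuli a corresponds to Widilar o after a consonant, before a consonant other than r, m, n, p, b, f, v.
tolfalhu ~ tulfolhu, bolhike ~ bulhike — Hikuli o corresponds to Widilar u after a consonant, before a consonant other than r, m, n, p, b, f, v.
Applying these to Hikuli 'nalhigot':
  nalhigot → nolhigot   (a→o after a consonant, before a consonant other than r, m, n, p, b, f, v)
  nolhigot → nolhigut   (o→u after a consonant, before a consonant other than r, m, n, p, b, f, v)
So the Widilar cognate is 'nolhigut'.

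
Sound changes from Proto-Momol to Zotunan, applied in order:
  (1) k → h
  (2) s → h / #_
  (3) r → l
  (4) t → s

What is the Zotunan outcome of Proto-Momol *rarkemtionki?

Zotunan: *rarkemtionki
  rarkemtionki → rarhemtionhi   [unconditioned shift]
  rarhemtionhi (rule 2 does not apply)
  rarhemtionhi → lalhemtionhi   [unconditioned shift]
  lalhemtionhi → lalhemsionhi   [unconditioned shift]
  giving Zotunan lalhemsionhi.

lalhemsionhi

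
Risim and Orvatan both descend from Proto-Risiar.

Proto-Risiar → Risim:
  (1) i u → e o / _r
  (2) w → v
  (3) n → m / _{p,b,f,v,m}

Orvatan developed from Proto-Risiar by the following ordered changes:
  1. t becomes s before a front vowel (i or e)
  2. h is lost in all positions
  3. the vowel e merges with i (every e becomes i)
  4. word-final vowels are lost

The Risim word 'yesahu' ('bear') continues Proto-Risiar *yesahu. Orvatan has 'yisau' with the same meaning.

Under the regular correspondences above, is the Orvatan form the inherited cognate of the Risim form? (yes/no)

no

Derive the expected Orvatan reflex of *yesahu:
Orvatan: start from *yesahu.
  rule 1: no change — yesahu
  rule 2 (h-loss): yesahu → yesau
  rule 3 (vowel merger): yesau → yisau
  rule 4 (apocope): yisau → yisa
  ⇒ Orvatan yisa
The regular Orvatan reflex would be 'yisa', but the attested form is 'yisau'. The correspondence is irregular, so they are not cognates (the Orvatan form has a different source).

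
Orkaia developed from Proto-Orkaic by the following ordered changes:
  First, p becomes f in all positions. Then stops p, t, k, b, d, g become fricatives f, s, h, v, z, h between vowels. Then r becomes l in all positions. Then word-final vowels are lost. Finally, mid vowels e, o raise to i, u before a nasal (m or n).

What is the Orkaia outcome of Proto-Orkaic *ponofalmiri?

funofalmil

Orkaia: *ponofalmiri > fonofalmiri > fonofalmili > fonofalmil > funofalmil  (by unconditioned shift, unconditioned shift, apocope, pre-nasal raising)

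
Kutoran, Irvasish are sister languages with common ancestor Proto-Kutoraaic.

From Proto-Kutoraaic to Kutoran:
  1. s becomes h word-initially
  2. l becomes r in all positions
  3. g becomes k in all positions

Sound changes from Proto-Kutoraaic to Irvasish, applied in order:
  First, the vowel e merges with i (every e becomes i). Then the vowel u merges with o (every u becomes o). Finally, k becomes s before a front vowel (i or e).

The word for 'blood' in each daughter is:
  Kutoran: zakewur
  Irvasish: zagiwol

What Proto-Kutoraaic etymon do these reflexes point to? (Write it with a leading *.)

*zagewul

Position 7: Kutoran has r, Irvasish has l. Irvasish preserves l here (none of its changes turn any other segment into l), so the proto-segment is *l.
Position 4: Kutoran has e, Irvasish has i. Kutoran preserves e here (none of its changes turn any other segment into e), so the proto-segment is *e.
Continuing position by position gives *zagewul; check it forward:
Kutoran: *zagewul
  zagewul (rule 1 does not apply)
  zagewul → zagewur   [unconditioned shift]
  zagewur → zakewur   [unconditioned shift]
  giving Kutoran zakewur.
Irvasish: *zagewul > zagiwul > zagiwol  (by vowel merger, vowel merger)
Only *zagewul yields all of Kutoran zakewur, Irvasish zagiwol.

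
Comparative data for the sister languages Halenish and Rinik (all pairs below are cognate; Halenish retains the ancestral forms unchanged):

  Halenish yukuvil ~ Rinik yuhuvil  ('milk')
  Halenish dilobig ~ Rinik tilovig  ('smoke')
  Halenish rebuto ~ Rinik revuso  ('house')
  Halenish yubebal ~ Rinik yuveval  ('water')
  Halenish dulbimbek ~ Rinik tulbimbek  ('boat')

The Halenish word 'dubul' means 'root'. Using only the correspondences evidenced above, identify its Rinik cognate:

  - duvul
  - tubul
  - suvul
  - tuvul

dulbimbek ~ tulbimbek — Halenish d corresponds to Rinik t word-initially before a back vowel.
rebuto ~ revuso — Halenish b corresponds to Rinik v between vowels (before a back vowel).
Applying these to Halenish 'dubul':
  dubul → tubul   (d→t word-initially before a back vowel)
  tubul → tuvul   (b→v between vowels (before a back vowel))
So the Rinik cognate is 'tuvul'.

tuvul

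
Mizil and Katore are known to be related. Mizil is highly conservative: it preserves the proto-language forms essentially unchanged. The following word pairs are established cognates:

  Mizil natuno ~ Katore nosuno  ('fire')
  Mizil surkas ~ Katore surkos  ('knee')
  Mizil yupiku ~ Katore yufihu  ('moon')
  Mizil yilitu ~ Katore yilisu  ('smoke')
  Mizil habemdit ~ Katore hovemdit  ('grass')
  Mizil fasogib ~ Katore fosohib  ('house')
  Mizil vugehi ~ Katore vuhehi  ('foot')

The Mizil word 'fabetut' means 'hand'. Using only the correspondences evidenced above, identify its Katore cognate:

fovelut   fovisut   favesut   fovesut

habemdit ~ hovemdit — Mizil a corresponds to Katore o after a consonant, before a labial obstruent.
habemdit ~ hovemdit — Mizil b corresponds to Katore v between vowels (before a front vowel).
natuno ~ nosuno, yilitu ~ yilisu — Mizil t corresponds to Katore s between vowels (before a back vowel).
Applying these to Mizil 'fabetut':
  fabetut → fobetut   (a→o after a consonant, before a labial obstruent)
  fobetut → fovetut   (b→v between vowels (before a front vowel))
  fovetut → fovesut   (t→s between vowels (before a back vowel))
So the Katore cognate is 'fovesut'.

fovesut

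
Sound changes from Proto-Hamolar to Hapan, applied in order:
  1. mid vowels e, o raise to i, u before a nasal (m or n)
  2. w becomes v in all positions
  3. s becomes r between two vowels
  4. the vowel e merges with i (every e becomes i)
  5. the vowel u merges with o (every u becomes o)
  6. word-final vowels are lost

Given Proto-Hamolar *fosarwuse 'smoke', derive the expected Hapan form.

Hapan: *fosarwuse
  fosarwuse (rule 1 does not apply)
  fosarwuse → fosarvuse   [unconditioned shift]
  fosarvuse → forarvure   [rhotacism]
  forarvure → forarvuri   [vowel merger]
  forarvuri → forarvori   [vowel merger]
  forarvori → forarvor   [apocope]
  giving Hapan forarvor.

forarvor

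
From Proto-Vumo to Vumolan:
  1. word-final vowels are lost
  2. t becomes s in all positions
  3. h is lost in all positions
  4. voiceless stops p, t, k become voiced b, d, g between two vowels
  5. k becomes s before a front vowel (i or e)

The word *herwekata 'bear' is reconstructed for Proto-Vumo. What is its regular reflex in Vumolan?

erwegas

Vumolan: *herwekata > herwekat > herwekas > erwekas > erwegas  (by apocope, unconditioned shift, h-loss, intervocalic voicing)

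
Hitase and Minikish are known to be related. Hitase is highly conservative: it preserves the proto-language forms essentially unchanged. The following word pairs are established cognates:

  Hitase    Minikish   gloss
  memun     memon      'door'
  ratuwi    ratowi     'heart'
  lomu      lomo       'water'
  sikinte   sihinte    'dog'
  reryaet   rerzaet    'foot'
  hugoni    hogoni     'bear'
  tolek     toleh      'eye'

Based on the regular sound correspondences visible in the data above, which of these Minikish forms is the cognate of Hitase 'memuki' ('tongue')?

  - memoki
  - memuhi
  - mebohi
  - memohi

ratuwi ~ ratowi, hugoni ~ hogoni — Hitase u corresponds to Minikish o after a consonant, before a consonant other than r, m, n, p, b, f, v.
sikinte ~ sihinte — Hitase k corresponds to Minikish h between vowels (before a front vowel).
Applying these to Hitase 'memuki':
  memuki → memoki   (u→o after a consonant, before a consonant other than r, m, n, p, b, f, v)
  memoki → memohi   (k→h between vowels (before a front vowel))
So the Minikish cognate is 'memohi'.

memohi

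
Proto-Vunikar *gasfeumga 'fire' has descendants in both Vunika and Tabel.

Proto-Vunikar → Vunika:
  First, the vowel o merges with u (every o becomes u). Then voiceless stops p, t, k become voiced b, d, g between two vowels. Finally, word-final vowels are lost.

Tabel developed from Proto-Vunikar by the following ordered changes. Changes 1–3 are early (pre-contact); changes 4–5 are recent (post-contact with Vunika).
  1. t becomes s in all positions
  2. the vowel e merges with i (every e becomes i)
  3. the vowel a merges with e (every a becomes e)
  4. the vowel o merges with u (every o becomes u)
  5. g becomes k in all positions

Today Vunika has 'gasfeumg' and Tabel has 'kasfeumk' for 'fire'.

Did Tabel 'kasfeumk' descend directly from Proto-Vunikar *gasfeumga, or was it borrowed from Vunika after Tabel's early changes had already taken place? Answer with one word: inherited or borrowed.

If inherited, *gasfeumga would pass through all of Tabel's changes:
Tabel: start from *gasfeumga.
  rule 1: no change — gasfeumga
  rule 2 (vowel merger): gasfeumga → gasfiumga
  rule 3 (vowel merger): gasfiumga → gesfiumge
  rule 4: no change — gesfiumge
  rule 5 (unconditioned shift): gesfiumge → kesfiumke
  ⇒ Tabel kesfiumke
If borrowed from Vunika 'gasfeumg' after the early changes, it would undergo only the recent ones:
  rule 4 (vowel merger): no change (gasfeumg)
  rule 5 (unconditioned shift): gasfeumg → kasfeumk
  ⇒ as a loan: kasfeumk
Tabel 'kasfeumk' matches the loan outcome 'kasfeumk', not the inherited 'kesfiumke' — it skipped the early Tabel changes, so it was borrowed from Vunika.

borrowed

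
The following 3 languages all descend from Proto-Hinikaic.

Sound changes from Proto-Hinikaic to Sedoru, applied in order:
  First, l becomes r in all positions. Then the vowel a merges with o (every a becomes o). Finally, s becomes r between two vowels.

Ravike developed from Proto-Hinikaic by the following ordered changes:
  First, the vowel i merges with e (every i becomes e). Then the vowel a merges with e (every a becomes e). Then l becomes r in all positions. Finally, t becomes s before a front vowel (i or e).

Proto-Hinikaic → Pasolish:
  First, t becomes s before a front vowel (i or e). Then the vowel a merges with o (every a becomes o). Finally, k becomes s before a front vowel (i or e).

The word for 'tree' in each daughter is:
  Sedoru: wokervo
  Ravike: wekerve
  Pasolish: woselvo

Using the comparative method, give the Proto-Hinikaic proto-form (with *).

*wakelva

Position 3: Sedoru has k, Ravike has k, Pasolish has s. Sedoru preserves k here (none of its changes turn any other segment into k), so the proto-segment is *k.
Position 2: Sedoru has o, Ravike has e, Pasolish has o. Taking the neighbouring segments as reconstructed: Sedoru o could go back to *a or *o; Ravike e could go back to *a or *e or *i; Pasolish o could go back to *a or *o — the one source consistent with every daughter is *a.
Continuing position by position gives *wakelva; check it forward:
Sedoru: *wakelva > wakerva > wokervo  (by unconditioned shift, vowel merger)
Ravike: *wakelva > wekelve > wekerve  (by vowel merger, unconditioned shift)
Pasolish: *wakelva > wokelvo > woselvo  (by vowel merger, palatalisation)
Only *wakelva yields all of Sedoru wokervo, Ravike wekerve, Pasolish woselvo.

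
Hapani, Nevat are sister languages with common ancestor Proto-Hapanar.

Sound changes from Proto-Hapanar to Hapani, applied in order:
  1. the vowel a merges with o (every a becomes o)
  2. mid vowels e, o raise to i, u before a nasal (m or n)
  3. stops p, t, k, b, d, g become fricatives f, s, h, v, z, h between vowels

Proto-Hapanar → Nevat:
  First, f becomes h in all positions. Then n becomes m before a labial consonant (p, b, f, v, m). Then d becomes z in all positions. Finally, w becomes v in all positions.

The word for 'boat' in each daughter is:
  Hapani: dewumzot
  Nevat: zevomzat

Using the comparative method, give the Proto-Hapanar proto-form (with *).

*dewomzat

Position 4: Hapani has u, Nevat has o. Nevat preserves o here (none of its changes turn any other segment into o), so the proto-segment is *o.
Position 7: Hapani has o, Nevat has a. Nevat preserves a here (none of its changes turn any other segment into a), so the proto-segment is *a.
Position 1: Hapani has d, Nevat has z. Hapani preserves d here (none of its changes turn any other segment into d), so the proto-segment is *d.
Continuing position by position gives *dewomzat; check it forward:
Hapani: *dewomzat
  dewomzat → dewomzot   [vowel merger]
  dewomzot → dewumzot   [pre-nasal raising]
  dewumzot (rule 3 does not apply)
  giving Hapani dewumzot.
Nevat: *dewomzat > zewomzat > zevomzat  (by unconditioned shift, unconditioned shift)
*dewomzat is the unique common source.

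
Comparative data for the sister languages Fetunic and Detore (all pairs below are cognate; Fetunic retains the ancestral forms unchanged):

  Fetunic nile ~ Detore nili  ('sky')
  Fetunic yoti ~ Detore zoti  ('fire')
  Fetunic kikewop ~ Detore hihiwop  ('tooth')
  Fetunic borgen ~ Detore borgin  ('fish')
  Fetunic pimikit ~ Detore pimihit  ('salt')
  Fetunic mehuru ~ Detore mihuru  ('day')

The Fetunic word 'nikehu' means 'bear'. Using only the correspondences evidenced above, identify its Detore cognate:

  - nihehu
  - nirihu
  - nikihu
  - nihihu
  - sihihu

kikewop ~ hihiwop — Fetunic k corresponds to Detore h between vowels (before a front vowel).
kikewop ~ hihiwop, mehuru ~ mihuru — Fetunic e corresponds to Detore i after a consonant, before a consonant other than r, m, n, p, b, f, v.
Applying these to Fetunic 'nikehu':
  nikehu → nihehu   (k→h between vowels (before a front vowel))
  nihehu → nihihu   (e→i after a consonant, before a consonant other than r, m, n, p, b, f, v)
So the Detore cognate is 'nihihu'.

nihihu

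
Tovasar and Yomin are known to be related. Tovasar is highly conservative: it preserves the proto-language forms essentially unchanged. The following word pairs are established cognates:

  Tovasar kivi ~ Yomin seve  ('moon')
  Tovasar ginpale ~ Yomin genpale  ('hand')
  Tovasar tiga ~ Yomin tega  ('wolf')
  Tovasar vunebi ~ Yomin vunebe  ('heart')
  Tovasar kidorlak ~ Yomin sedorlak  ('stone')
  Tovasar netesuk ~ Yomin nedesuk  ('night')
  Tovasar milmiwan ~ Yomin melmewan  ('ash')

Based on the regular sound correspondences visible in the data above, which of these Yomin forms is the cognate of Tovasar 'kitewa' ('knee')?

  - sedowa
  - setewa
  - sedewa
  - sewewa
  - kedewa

sedewa

kivi ~ seve, kidorlak ~ sedorlak — Tovasar k corresponds to Yomin s word-initially before a front vowel.
tiga ~ tega, kidorlak ~ sedorlak — Tovasar i corresponds to Yomin e after a consonant, before a consonant other than r, m, n, p, b, f, v.
netesuk ~ nedesuk — Tovasar t corresponds to Yomin d between vowels (before a front vowel).
Applying these to Tovasar 'kitewa':
  kitewa → sitewa   (k→s word-initially before a front vowel)
  sitewa → setewa   (i→e after a consonant, before a consonant other than r, m, n, p, b, f, v)
  setewa → sedewa   (t→d between vowels (before a front vowel))
So the Yomin cognate is 'sedewa'.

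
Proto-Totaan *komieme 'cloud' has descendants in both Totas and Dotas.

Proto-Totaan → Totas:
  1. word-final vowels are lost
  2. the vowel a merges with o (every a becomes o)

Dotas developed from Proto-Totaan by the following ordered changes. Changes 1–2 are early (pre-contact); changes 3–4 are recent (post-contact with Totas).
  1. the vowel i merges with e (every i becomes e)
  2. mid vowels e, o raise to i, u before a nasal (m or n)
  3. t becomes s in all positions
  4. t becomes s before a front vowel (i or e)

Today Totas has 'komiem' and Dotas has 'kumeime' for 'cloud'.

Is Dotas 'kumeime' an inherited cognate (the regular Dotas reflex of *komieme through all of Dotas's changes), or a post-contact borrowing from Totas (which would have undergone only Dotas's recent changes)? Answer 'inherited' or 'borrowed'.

inherited

If inherited, *komieme would pass through all of Dotas's changes:
Dotas: *komieme
  komieme → komeeme   [vowel merger]
  komeeme → kumeime   [pre-nasal raising]
  kumeime (rule 3 does not apply)
  kumeime (rule 4 does not apply)
  giving Dotas kumeime.
If borrowed from Totas 'komiem' after the early changes, it would undergo only the recent ones:
  rule 3 (unconditioned shift): no change (komiem)
  rule 4 (palatalisation): no change (komiem)
  ⇒ as a loan: komiem
Dotas 'kumeime' matches the inherited outcome exactly, so it is an inherited cognate, not a loan.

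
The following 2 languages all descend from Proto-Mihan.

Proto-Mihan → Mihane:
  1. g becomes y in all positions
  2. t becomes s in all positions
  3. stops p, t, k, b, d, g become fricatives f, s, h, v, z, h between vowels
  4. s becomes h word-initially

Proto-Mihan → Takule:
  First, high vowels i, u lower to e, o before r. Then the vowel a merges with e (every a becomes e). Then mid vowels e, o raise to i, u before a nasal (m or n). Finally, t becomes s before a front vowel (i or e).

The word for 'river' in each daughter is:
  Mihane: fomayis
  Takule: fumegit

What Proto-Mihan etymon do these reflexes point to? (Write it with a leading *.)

*fomagit

Position 4: Mihane has a, Takule has e. Mihane preserves a here (none of its changes turn any other segment into a), so the proto-segment is *a.
Position 7: Mihane has s, Takule has t. Takule preserves t here (none of its changes turn any other segment into t), so the proto-segment is *t.
Position 2: Mihane has o, Takule has u. Mihane preserves o here (none of its changes turn any other segment into o), so the proto-segment is *o.
This points to *fomagit. Verify forward in each daughter:
Mihane: *fomagit
  fomagit → fomayit   [unconditioned shift]
  fomayit → fomayis   [unconditioned shift]
  fomayis (rule 3 does not apply)
  fomayis (rule 4 does not apply)
  giving Mihane fomayis.
Takule: start from *fomagit.
  rule 1: no change — fomagit
  rule 2 (vowel merger): fomagit → fomegit
  rule 3 (pre-nasal raising): fomegit → fumegit
  rule 4: no change — fumegit
  ⇒ Takule fumegit
Only *fomagit yields all of Mihane fomayis, Takule fumegit.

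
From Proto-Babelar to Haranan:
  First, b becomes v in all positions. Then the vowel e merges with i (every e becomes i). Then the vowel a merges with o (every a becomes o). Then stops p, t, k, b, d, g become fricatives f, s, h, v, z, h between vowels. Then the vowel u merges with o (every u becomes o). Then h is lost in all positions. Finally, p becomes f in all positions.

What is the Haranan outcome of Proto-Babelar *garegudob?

Haranan: *garegudob > garegudov > garigudov > gorigudov > gorihuzov > gorihozov > goriozov  (by unconditioned shift, vowel merger, vowel merger, intervocalic lenition, vowel merger, h-loss)

goriozov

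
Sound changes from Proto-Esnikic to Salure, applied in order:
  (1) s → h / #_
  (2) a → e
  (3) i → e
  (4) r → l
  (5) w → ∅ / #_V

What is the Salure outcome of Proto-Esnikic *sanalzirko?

henelzelko

Salure: start from *sanalzirko.
  rule 1 (debuccalisation): sanalzirko → hanalzirko
  rule 2 (vowel merger): hanalzirko → henelzirko
  rule 3 (vowel merger): henelzirko → henelzerko
  rule 4 (unconditioned shift): henelzerko → henelzelko
  rule 5: no change — henelzelko
  ⇒ Salure henelzelko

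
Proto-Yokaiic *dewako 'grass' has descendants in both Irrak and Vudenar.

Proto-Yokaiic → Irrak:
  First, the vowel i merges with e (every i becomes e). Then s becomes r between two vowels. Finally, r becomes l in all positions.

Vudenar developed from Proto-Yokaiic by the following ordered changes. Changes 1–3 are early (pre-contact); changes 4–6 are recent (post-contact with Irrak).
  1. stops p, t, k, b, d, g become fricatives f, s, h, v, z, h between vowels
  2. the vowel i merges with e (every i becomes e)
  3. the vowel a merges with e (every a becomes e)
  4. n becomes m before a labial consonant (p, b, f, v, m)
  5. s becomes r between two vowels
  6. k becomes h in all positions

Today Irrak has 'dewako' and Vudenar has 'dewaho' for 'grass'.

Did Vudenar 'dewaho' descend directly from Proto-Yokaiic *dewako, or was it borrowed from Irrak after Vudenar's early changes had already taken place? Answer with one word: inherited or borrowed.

borrowed

If inherited, *dewako would pass through all of Vudenar's changes:
Vudenar: *dewako > dewaho > deweho  (by intervocalic lenition, vowel merger)
If borrowed from Irrak 'dewako' after the early changes, it would undergo only the recent ones:
  rule 4 (nasal place assimilation): no change (dewako)
  rule 5 (rhotacism): no change (dewako)
  rule 6 (unconditioned shift): dewako → dewaho
  ⇒ as a loan: dewaho
Vudenar 'dewaho' matches the loan outcome 'dewaho', not the inherited 'deweho' — it skipped the early Vudenar changes, so it was borrowed from Irrak.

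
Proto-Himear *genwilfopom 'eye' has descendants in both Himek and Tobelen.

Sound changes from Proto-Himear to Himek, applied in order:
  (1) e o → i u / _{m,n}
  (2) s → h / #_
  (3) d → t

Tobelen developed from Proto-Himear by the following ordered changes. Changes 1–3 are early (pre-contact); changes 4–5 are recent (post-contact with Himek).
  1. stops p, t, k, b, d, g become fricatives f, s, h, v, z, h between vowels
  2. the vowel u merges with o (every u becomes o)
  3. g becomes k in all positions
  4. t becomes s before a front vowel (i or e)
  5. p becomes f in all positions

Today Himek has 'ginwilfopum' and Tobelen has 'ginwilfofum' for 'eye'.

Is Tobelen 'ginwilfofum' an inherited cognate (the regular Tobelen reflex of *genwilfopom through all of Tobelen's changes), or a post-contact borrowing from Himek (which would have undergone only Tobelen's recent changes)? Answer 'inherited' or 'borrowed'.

If inherited, *genwilfopom would pass through all of Tobelen's changes:
Tobelen: *genwilfopom
  genwilfopom → genwilfofom   [intervocalic lenition]
  genwilfofom (rule 2 does not apply)
  genwilfofom → kenwilfofom   [unconditioned shift]
  kenwilfofom (rule 4 does not apply)
  kenwilfofom (rule 5 does not apply)
  giving Tobelen kenwilfofom.
If borrowed from Himek 'ginwilfopum' after the early changes, it would undergo only the recent ones:
  rule 4 (palatalisation): no change (ginwilfopum)
  rule 5 (unconditioned shift): ginwilfopum → ginwilfofum
  ⇒ as a loan: ginwilfofum
Tobelen 'ginwilfofum' matches the loan outcome 'ginwilfofum', not the inherited 'kenwilfofom' — it skipped the early Tobelen changes, so it was borrowed from Himek.

borrowed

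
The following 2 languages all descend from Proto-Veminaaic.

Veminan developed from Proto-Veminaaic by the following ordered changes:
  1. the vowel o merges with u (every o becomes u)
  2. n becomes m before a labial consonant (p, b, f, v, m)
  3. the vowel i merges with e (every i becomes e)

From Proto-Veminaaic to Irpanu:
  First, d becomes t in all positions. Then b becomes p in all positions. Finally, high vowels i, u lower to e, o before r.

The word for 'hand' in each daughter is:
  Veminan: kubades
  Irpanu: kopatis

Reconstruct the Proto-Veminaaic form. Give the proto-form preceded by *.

Position 3: Veminan has b, Irpanu has p. Veminan preserves b here (none of its changes turn any other segment into b), so the proto-segment is *b.
Position 2: Veminan has u, Irpanu has o. Taking the neighbouring segments as reconstructed: Veminan u could go back to *o or *u; Irpanu o can only go back to *o — the one source consistent with every daughter is *o.
Continuing position by position gives *kobadis; check it forward:
Veminan: start from *kobadis.
  rule 1 (vowel merger): kobadis → kubadis
  rule 2: no change — kubadis
  rule 3 (vowel merger): kubadis → kubades
  ⇒ Veminan kubades
Irpanu: *kobadis > kobatis > kopatis  (by unconditioned shift, unconditioned shift)
No other proto-form is consistent with every reflex, so the reconstruction is *kobadis.

*kobadis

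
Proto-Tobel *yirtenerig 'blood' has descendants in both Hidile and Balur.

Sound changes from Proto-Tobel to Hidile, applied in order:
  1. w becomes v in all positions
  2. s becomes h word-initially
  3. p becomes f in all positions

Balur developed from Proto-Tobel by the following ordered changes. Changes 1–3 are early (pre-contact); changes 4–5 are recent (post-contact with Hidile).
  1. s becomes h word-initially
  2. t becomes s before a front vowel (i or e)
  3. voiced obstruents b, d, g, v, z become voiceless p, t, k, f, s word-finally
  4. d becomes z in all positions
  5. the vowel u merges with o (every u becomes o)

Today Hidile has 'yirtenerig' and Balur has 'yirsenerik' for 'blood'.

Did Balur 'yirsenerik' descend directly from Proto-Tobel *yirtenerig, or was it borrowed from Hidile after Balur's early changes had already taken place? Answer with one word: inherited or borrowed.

If inherited, *yirtenerig would pass through all of Balur's changes:
Balur: start from *yirtenerig.
  rule 1: no change — yirtenerig
  rule 2 (palatalisation): yirtenerig → yirsenerig
  rule 3 (final devoicing): yirsenerig → yirsenerik
  rule 4: no change — yirsenerik
  rule 5: no change — yirsenerik
  ⇒ Balur yirsenerik
If borrowed from Hidile 'yirtenerig' after the early changes, it would undergo only the recent ones:
  rule 4 (unconditioned shift): no change (yirtenerig)
  rule 5 (vowel merger): no change (yirtenerig)
  ⇒ as a loan: yirtenerig
Balur 'yirsenerik' matches the inherited outcome exactly, so it is an inherited cognate, not a loan.

inherited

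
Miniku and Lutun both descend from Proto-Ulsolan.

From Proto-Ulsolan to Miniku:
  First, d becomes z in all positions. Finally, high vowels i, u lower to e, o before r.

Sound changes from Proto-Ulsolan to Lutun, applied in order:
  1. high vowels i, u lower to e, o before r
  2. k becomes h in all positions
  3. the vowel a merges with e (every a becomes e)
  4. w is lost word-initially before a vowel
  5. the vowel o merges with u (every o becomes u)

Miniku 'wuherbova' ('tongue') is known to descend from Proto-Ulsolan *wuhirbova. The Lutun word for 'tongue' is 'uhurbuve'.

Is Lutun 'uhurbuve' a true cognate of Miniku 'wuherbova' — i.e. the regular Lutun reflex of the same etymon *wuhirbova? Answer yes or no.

no

Derive the expected Lutun reflex of *wuhirbova:
Lutun: *wuhirbova > wuherbova > wuherbove > uherbove > uherbuve  (by pre-rhotic lowering, vowel merger, glide loss, vowel merger)
The regular Lutun reflex would be 'uherbuve', but the attested form is 'uhurbuve'. The correspondence is irregular, so they are not cognates (the Lutun form has a different source).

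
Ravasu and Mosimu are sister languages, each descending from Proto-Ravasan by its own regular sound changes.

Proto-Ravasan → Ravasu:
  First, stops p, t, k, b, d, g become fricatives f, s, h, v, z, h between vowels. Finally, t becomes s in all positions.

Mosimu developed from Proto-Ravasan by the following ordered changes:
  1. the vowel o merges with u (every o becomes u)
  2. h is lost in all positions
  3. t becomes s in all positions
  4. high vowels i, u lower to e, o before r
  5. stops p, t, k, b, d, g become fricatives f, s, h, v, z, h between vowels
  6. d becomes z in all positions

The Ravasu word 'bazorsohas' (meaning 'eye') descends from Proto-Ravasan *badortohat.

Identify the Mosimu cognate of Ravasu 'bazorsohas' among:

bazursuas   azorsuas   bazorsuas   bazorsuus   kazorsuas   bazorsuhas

bazorsuas

Mosimu: *badortohat > badurtuhat > badurtuat > badursuas > badorsuas > bazorsuas  (by vowel merger, h-loss, unconditioned shift, pre-rhotic lowering, intervocalic lenition)
Among the options, 'bazorsuas' alone shows every Mosimu change applied in order.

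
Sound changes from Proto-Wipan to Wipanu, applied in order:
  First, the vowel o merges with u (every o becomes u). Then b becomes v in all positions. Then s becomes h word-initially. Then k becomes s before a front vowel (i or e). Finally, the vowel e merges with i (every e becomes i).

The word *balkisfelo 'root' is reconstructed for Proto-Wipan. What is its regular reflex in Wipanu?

valsisfilu

Wipanu: start from *balkisfelo.
  rule 1 (vowel merger): balkisfelo → balkisfelu
  rule 2 (unconditioned shift): balkisfelu → valkisfelu
  rule 3: no change — valkisfelu
  rule 4 (palatalisation): valkisfelu → valsisfelu
  rule 5 (vowel merger): valsisfelu → valsisfilu
  ⇒ Wipanu valsisfilu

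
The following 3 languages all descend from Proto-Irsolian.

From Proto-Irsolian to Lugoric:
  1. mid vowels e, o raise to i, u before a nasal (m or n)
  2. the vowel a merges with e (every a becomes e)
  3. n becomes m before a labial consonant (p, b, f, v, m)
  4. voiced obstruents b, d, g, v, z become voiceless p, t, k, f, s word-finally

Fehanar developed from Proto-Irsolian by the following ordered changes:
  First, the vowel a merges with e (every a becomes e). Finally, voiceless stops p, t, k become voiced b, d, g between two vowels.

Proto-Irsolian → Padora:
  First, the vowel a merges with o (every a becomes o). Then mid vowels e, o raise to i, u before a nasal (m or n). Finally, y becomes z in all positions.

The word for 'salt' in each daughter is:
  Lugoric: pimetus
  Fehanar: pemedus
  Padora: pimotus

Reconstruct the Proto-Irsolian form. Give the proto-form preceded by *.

*pematus

Position 5: Lugoric has t, Fehanar has d, Padora has t. Padora preserves t here (none of its changes turn any other segment into t), so the proto-segment is *t.
Position 2: Lugoric has i, Fehanar has e, Padora has i. Taking the neighbouring segments as reconstructed: Lugoric i could go back to *e or *i; Fehanar e could go back to *a or *e; Padora i could go back to *e or *i — the one source consistent with every daughter is *e.
Continuing position by position gives *pematus; check it forward:
Lugoric: start from *pematus.
  rule 1 (pre-nasal raising): pematus → pimatus
  rule 2 (vowel merger): pimatus → pimetus
  rule 3: no change — pimetus
  rule 4: no change — pimetus
  ⇒ Lugoric pimetus
Fehanar: start from *pematus.
  rule 1 (vowel merger): pematus → pemetus
  rule 2 (intervocalic voicing): pemetus → pemedus
  ⇒ Fehanar pemedus
Padora: *pematus > pemotus > pimotus  (by vowel merger, pre-nasal raising)
*pematus is the unique common source.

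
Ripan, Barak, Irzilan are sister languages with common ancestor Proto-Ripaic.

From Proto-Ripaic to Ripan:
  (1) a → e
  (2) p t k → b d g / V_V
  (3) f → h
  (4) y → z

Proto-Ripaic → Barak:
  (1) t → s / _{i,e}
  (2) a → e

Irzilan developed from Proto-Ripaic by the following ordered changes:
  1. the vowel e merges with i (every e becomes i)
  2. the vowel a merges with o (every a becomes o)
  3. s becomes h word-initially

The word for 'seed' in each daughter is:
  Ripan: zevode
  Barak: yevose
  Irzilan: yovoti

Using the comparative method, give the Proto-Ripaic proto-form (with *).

Position 6: Ripan has e, Barak has e, Irzilan has i. Taking the neighbouring segments as reconstructed: Ripan e could go back to *a or *e; Barak e can only go back to *e; Irzilan i could go back to *e or *i — the one source consistent with every daughter is *e.
Position 1: Ripan has z, Barak has y, Irzilan has y. Barak preserves y here (none of its changes turn any other segment into y), so the proto-segment is *y.
This points to *yavote. Verify forward in each daughter:
Ripan: *yavote > yevote > yevode > zevode  (by vowel merger, intervocalic voicing, unconditioned shift)
Barak: *yavote
  yavote → yavose   [palatalisation]
  yavose → yevose   [vowel merger]
  giving Barak yevose.
Irzilan: start from *yavote.
  rule 1 (vowel merger): yavote → yavoti
  rule 2 (vowel merger): yavoti → yovoti
  rule 3: no change — yovoti
  ⇒ Irzilan yovoti
Only *yavote yields all of Ripan zevode, Barak yevose, Irzilan yovoti.

*yavote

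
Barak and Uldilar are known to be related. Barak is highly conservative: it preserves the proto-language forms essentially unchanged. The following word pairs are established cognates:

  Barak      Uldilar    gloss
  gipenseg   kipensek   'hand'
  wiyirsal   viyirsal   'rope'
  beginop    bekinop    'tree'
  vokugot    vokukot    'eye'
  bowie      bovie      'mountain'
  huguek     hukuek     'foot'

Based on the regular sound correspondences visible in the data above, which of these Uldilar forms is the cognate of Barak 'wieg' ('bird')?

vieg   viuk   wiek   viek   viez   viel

wiyirsal ~ viyirsal — Barak w corresponds to Uldilar v word-initially before a front vowel.
gipenseg ~ kipensek — Barak g corresponds to Uldilar k word-finally.
Applying these to Barak 'wieg':
  wieg → vieg   (w→v word-initially before a front vowel)
  vieg → viek   (g→k word-finally)
So the Uldilar cognate is 'viek'.

viek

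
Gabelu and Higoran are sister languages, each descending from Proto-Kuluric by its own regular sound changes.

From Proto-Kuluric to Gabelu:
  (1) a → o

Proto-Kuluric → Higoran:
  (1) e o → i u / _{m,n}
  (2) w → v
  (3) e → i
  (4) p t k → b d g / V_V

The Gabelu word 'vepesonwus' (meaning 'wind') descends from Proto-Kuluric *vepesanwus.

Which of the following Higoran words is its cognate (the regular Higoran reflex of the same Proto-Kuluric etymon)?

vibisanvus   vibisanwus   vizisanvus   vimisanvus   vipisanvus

Higoran: start from *vepesanwus.
  rule 1: no change — vepesanwus
  rule 2 (unconditioned shift): vepesanwus → vepesanvus
  rule 3 (vowel merger): vepesanvus → vipisanvus
  rule 4 (intervocalic voicing): vipisanvus → vibisanvus
  ⇒ Higoran vibisanvus
Among the options, 'vibisanvus' alone shows every Higoran change applied in order.

vibisanvus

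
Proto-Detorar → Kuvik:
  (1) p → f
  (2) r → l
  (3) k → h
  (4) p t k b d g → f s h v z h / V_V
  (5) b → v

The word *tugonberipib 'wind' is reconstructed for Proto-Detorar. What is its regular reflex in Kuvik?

tuhonvelifiv

Kuvik: *tugonberipib > tugonberifib > tugonbelifib > tuhonbelifib > tuhonvelifiv  (by unconditioned shift, unconditioned shift, intervocalic lenition, unconditioned shift)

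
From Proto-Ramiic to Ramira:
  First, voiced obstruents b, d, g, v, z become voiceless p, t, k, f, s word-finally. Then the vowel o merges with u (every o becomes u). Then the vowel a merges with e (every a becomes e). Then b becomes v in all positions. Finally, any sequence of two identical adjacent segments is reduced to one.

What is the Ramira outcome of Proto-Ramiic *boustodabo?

vustudevu

Ramira: *boustodabo > buustudabu > buustudebu > vuustudevu > vustudevu  (by vowel merger, vowel merger, unconditioned shift, degemination)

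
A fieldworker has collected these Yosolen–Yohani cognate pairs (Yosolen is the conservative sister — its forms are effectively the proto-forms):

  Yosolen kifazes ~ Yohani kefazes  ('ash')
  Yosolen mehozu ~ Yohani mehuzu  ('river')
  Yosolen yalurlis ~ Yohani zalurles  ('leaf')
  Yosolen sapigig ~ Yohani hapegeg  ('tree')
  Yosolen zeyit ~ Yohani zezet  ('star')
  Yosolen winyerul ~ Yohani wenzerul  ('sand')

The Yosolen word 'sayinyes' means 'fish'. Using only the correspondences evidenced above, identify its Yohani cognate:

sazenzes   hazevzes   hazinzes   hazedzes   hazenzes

hazenzes

sapigig ~ hapegeg — Yosolen s corresponds to Yohani h word-initially before a back vowel.
zeyit ~ zezet — Yosolen y corresponds to Yohani z between vowels (before a front vowel).
winyerul ~ wenzerul — Yosolen i corresponds to Yohani e after a consonant, before a nasal.
winyerul ~ wenzerul — Yosolen y corresponds to Yohani z after a consonant, before a front vowel.
Applying these to Yosolen 'sayinyes':
  sayinyes → hayinyes   (s→h word-initially before a back vowel)
  hayinyes → hazinyes   (y→z between vowels (before a front vowel))
  hazinyes → hazenyes   (i→e after a consonant, before a nasal)
  hazenyes → hazenzes   (y→z after a consonant, before a front vowel)
So the Yohani cognate is 'hazenzes'.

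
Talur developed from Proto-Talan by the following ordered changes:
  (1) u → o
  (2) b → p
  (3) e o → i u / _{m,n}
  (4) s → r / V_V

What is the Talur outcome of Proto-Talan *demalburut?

Talur: *demalburut > demalborot > demalporot > dimalporot  (by vowel merger, unconditioned shift, pre-nasal raising)

dimalporot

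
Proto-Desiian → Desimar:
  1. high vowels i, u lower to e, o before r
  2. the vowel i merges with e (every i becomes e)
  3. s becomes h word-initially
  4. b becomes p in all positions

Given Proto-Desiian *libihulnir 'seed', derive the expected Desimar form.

Desimar: *libihulnir > libihulner > lebehulner > lepehulner  (by pre-rhotic lowering, vowel merger, unconditioned shift)

lepehulner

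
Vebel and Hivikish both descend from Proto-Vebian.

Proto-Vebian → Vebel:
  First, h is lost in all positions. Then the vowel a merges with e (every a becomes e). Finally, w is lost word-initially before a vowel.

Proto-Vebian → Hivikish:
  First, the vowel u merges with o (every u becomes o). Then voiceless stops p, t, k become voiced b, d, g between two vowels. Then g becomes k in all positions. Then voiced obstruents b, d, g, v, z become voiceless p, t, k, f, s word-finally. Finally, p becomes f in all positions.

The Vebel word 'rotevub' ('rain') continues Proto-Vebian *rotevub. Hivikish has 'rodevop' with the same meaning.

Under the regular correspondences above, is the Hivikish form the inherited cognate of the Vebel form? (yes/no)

no

Derive the expected Hivikish reflex of *rotevub:
Hivikish: *rotevub
  rotevub → rotevob   [vowel merger]
  rotevob → rodevob   [intervocalic voicing]
  rodevob (rule 3 does not apply)
  rodevob → rodevop   [final devoicing]
  rodevop → rodevof   [unconditioned shift]
  giving Hivikish rodevof.
The regular Hivikish reflex would be 'rodevof', but the attested form is 'rodevop'. The correspondence is irregular, so they are not cognates (the Hivikish form has a different source).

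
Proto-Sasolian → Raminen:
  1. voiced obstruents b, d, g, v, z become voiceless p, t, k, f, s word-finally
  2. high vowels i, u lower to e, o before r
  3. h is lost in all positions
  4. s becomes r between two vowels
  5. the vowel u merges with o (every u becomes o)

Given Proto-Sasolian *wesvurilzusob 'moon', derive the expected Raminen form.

wesvorilzorop

Raminen: start from *wesvurilzusob.
  rule 1 (final devoicing): wesvurilzusob → wesvurilzusop
  rule 2 (pre-rhotic lowering): wesvurilzusop → wesvorilzusop
  rule 3: no change — wesvorilzusop
  rule 4 (rhotacism): wesvorilzusop → wesvorilzurop
  rule 5 (vowel merger): wesvorilzurop → wesvorilzorop
  ⇒ Raminen wesvorilzorop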